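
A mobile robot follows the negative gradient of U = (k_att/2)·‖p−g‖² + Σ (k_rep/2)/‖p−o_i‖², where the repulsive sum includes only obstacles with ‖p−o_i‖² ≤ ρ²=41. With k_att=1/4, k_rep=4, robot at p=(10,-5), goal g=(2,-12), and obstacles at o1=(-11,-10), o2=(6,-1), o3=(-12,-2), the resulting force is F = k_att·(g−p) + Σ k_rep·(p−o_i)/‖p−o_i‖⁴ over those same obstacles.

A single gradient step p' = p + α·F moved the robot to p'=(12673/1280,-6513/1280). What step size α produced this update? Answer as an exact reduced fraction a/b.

α = 1/20

F_att = 1/4·(g−p) = 1/4·(-8,-7) = (-2.0000,-1.7500)
o1: d²=466 > ρ²=41 → inactive
o2: d²=32 ≤ ρ²=41; F_rep = 4·(4,-4)/32² = (0.0156,-0.0156)
o3: d²=493 > ρ²=41 → inactive
F = F_att + ΣF_rep = (-1.9844,-1.7656)
Δp = p'−p = (-0.0992,-0.0883); α = Δx/Fx = (-127/1280) / (-127/64) = 1/20
check: Δy/Fy = (-113/1280) / (-113/64) = 1/20 ✓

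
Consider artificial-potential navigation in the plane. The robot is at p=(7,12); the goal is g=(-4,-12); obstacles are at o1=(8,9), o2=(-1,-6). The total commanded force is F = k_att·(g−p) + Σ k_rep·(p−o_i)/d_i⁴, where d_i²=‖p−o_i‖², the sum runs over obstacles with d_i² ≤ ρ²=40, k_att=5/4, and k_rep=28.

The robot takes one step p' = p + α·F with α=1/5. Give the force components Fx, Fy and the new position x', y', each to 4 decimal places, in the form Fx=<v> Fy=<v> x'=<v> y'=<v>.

Fx=-14.0300 Fy=-29.1600 x'=4.1940 y'=6.1680

F_att = 5/4·(g−p) = 5/4·(-11,-24) = (-13.7500,-30.0000)
o1: d²=10 ≤ ρ²=40; F_rep = 28·(-1,3)/10² = (-0.2800,0.8400)
o2: d²=388 > ρ²=40 → inactive
F = F_att + ΣF_rep = (-14.0300,-29.1600)
p' = p + 1/5·F = (4.1940,6.1680)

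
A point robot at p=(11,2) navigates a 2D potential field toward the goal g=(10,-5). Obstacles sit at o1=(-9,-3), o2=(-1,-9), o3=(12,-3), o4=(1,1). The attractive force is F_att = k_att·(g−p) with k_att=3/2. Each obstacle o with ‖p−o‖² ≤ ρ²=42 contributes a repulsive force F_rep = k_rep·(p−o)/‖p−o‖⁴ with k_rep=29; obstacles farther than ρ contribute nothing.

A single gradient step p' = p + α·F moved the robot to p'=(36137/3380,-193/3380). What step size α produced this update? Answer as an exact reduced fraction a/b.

α = 1/5

F_att = 3/2·(g−p) = 3/2·(-1,-7) = (-1.5000,-10.5000)
o1: d²=425 > ρ²=42 → inactive
o2: d²=265 > ρ²=42 → inactive
o3: d²=26 ≤ ρ²=42; F_rep = 29·(-1,5)/26² = (-0.0429,0.2145)
o4: d²=101 > ρ²=42 → inactive
F = F_att + ΣF_rep = (-1.5429,-10.2855)
Δp = p'−p = (-0.3086,-2.0571); α = Δx/Fx = (-1043/3380) / (-1043/676) = 1/5
check: Δy/Fy = (-6953/3380) / (-6953/676) = 1/5 ✓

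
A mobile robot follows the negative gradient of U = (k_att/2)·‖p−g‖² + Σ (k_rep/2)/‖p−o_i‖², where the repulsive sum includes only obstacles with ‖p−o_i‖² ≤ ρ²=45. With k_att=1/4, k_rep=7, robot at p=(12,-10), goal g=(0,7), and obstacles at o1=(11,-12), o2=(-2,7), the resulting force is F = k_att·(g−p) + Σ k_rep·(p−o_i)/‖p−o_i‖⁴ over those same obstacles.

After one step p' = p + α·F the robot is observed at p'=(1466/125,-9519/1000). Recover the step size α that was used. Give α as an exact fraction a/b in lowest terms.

α = 1/10

F_att = 1/4·(g−p) = 1/4·(-12,17) = (-3.0000,4.2500)
o1: d²=5 ≤ ρ²=45; F_rep = 7·(1,2)/5² = (0.2800,0.5600)
o2: d²=485 > ρ²=45 → inactive
F = F_att + ΣF_rep = (-2.7200,4.8100)
Δp = p'−p = (-0.2720,0.4810); α = Δx/Fx = (-34/125) / (-68/25) = 1/10
check: Δy/Fy = (481/1000) / (481/100) = 1/10 ✓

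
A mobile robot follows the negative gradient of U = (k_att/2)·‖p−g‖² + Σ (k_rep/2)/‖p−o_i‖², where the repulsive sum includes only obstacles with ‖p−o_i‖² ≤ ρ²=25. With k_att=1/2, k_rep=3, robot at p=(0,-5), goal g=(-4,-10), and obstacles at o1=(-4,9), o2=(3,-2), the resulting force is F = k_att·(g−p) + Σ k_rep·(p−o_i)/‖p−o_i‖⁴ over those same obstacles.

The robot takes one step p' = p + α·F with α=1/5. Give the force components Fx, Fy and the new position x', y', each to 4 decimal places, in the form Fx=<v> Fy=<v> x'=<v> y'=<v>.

Fx=-2.0278 Fy=-2.5278 x'=-0.4056 y'=-5.5056

F_att = 1/2·(g−p) = 1/2·(-4,-5) = (-2.0000,-2.5000)
o1: d²=212 > ρ²=25 → inactive
o2: d²=18 ≤ ρ²=25; F_rep = 3·(-3,-3)/18² = (-0.0278,-0.0278)
F = F_att + ΣF_rep = (-2.0278,-2.5278)
p' = p + 1/5·F = (-0.4056,-5.5056)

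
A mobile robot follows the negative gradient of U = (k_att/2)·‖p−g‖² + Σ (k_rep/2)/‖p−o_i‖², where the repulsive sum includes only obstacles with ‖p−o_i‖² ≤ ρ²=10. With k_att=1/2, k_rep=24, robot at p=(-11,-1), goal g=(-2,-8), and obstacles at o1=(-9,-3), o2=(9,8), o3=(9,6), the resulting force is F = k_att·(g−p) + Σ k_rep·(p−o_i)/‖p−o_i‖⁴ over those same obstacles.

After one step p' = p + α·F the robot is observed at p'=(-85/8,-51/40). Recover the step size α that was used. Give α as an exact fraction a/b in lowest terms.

α = 1/10

F_att = 1/2·(g−p) = 1/2·(9,-7) = (4.5000,-3.5000)
o1: d²=8 ≤ ρ²=10; F_rep = 24·(-2,2)/8² = (-0.7500,0.7500)
o2: d²=481 > ρ²=10 → inactive
o3: d²=449 > ρ²=10 → inactive
F = F_att + ΣF_rep = (3.7500,-2.7500)
Δp = p'−p = (0.3750,-0.2750); α = Δx/Fx = (3/8) / (15/4) = 1/10
check: Δy/Fy = (-11/40) / (-11/4) = 1/10 ✓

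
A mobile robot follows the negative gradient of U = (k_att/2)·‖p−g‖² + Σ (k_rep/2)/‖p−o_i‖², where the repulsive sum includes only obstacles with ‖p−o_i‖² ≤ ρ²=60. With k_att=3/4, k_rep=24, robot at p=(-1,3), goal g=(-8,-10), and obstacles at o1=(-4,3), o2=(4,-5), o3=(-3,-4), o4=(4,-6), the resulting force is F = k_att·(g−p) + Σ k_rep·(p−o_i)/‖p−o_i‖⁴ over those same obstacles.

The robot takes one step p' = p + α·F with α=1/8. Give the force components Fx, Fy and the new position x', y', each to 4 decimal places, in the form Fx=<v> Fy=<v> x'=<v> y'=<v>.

F_att = 3/4·(g−p) = 3/4·(-7,-13) = (-5.2500,-9.7500)
o1: d²=9 ≤ ρ²=60; F_rep = 24·(3,0)/9² = (0.8889,0.0000)
o2: d²=89 > ρ²=60 → inactive
o3: d²=53 ≤ ρ²=60; F_rep = 24·(2,7)/53² = (0.0171,0.0598)
o4: d²=106 > ρ²=60 → inactive
F = F_att + ΣF_rep = (-4.3440,-9.6902)
p' = p + 1/8·F = (-1.5430,1.7887)

Fx=-4.3440 Fy=-9.6902 x'=-1.5430 y'=1.7887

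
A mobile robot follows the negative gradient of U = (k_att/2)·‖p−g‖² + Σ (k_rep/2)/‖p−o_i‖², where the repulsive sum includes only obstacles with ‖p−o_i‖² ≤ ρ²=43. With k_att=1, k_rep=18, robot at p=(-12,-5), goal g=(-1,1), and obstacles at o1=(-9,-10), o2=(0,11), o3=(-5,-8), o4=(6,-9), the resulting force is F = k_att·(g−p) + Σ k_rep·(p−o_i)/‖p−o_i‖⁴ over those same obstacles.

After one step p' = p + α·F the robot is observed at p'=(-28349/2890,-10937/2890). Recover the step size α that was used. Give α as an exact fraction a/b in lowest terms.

α = 1/5

F_att = 1·(g−p) = 1·(11,6) = (11.0000,6.0000)
o1: d²=34 ≤ ρ²=43; F_rep = 18·(-3,5)/34² = (-0.0467,0.0779)
o2: d²=400 > ρ²=43 → inactive
o3: d²=58 > ρ²=43 → inactive
o4: d²=340 > ρ²=43 → inactive
F = F_att + ΣF_rep = (10.9533,6.0779)
Δp = p'−p = (2.1907,1.2156); α = Δx/Fx = (6331/2890) / (6331/578) = 1/5
check: Δy/Fy = (3513/2890) / (3513/578) = 1/5 ✓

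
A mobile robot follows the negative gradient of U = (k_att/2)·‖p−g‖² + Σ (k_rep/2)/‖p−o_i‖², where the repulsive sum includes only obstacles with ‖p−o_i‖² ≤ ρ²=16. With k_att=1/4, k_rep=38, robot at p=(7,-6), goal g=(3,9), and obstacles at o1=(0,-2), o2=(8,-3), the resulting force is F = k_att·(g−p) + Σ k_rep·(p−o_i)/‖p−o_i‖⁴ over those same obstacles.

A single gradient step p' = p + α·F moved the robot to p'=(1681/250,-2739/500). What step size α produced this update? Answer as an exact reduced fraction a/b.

F_att = 1/4·(g−p) = 1/4·(-4,15) = (-1.0000,3.7500)
o1: d²=65 > ρ²=16 → inactive
o2: d²=10 ≤ ρ²=16; F_rep = 38·(-1,-3)/10² = (-0.3800,-1.1400)
F = F_att + ΣF_rep = (-1.3800,2.6100)
Δp = p'−p = (-0.2760,0.5220); α = Δx/Fx = (-69/250) / (-69/50) = 1/5
check: Δy/Fy = (261/500) / (261/100) = 1/5 ✓

α = 1/5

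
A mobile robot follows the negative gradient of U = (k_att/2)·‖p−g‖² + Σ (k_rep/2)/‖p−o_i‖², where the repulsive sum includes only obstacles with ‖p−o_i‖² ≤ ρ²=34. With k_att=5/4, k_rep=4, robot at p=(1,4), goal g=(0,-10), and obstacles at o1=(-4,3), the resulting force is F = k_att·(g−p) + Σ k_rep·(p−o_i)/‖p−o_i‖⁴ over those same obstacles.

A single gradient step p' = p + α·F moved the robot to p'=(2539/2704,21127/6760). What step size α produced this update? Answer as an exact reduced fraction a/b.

α = 1/20

F_att = 5/4·(g−p) = 5/4·(-1,-14) = (-1.2500,-17.5000)
o1: d²=26 ≤ ρ²=34; F_rep = 4·(5,1)/26² = (0.0296,0.0059)
F = F_att + ΣF_rep = (-1.2204,-17.4941)
Δp = p'−p = (-0.0610,-0.8747); α = Δx/Fx = (-165/2704) / (-825/676) = 1/20
check: Δy/Fy = (-5913/6760) / (-5913/338) = 1/20 ✓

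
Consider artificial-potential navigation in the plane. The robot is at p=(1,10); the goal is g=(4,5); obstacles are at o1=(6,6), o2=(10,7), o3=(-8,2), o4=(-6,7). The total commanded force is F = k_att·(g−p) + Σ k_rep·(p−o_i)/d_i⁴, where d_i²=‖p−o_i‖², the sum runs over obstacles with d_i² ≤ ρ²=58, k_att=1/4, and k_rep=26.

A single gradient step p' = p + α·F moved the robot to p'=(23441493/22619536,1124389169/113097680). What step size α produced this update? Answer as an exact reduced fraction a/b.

F_att = 1/4·(g−p) = 1/4·(3,-5) = (0.7500,-1.2500)
o1: d²=41 ≤ ρ²=58; F_rep = 26·(-5,4)/41² = (-0.0773,0.0619)
o2: d²=90 > ρ²=58 → inactive
o3: d²=145 > ρ²=58 → inactive
o4: d²=58 ≤ ρ²=58; F_rep = 26·(7,3)/58² = (0.0541,0.0232)
F = F_att + ΣF_rep = (0.7268,-1.1649)
Δp = p'−p = (0.0363,-0.0582); α = Δx/Fx = (821957/22619536) / (4109785/5654884) = 1/20
check: Δy/Fy = (-6587631/113097680) / (-6587631/5654884) = 1/20 ✓

α = 1/20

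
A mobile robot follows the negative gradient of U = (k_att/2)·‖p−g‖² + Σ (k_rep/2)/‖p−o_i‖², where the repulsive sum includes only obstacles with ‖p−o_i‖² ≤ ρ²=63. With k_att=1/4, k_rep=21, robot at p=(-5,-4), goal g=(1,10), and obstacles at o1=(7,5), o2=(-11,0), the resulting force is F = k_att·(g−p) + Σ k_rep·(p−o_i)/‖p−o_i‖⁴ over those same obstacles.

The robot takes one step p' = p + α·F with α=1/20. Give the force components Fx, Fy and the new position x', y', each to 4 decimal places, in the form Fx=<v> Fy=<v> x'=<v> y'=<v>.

Fx=1.5466 Fy=3.4689 x'=-4.9227 y'=-3.8266

F_att = 1/4·(g−p) = 1/4·(6,14) = (1.5000,3.5000)
o1: d²=225 > ρ²=63 → inactive
o2: d²=52 ≤ ρ²=63; F_rep = 21·(6,-4)/52² = (0.0466,-0.0311)
F = F_att + ΣF_rep = (1.5466,3.4689)
p' = p + 1/20·F = (-4.9227,-3.8266)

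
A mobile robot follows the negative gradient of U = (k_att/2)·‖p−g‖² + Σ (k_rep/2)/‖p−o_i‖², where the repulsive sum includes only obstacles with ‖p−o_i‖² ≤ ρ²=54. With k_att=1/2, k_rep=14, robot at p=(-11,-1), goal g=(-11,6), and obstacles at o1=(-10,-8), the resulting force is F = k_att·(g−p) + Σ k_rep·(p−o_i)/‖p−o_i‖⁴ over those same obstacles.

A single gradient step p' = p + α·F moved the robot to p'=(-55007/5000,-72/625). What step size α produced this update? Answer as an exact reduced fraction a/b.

F_att = 1/2·(g−p) = 1/2·(0,7) = (0.0000,3.5000)
o1: d²=50 ≤ ρ²=54; F_rep = 14·(-1,7)/50² = (-0.0056,0.0392)
F = F_att + ΣF_rep = (-0.0056,3.5392)
Δp = p'−p = (-0.0014,0.8848); α = Δx/Fx = (-7/5000) / (-7/1250) = 1/4
check: Δy/Fy = (553/625) / (2212/625) = 1/4 ✓

α = 1/4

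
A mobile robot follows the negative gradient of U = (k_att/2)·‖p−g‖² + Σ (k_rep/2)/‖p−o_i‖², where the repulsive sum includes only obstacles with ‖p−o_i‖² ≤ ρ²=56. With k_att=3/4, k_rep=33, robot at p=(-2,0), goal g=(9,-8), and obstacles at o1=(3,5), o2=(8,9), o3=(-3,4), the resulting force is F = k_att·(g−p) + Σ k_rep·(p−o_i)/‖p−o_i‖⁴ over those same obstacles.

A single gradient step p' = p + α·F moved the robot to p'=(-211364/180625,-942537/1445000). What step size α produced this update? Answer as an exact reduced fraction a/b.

α = 1/10

F_att = 3/4·(g−p) = 3/4·(11,-8) = (8.2500,-6.0000)
o1: d²=50 ≤ ρ²=56; F_rep = 33·(-5,-5)/50² = (-0.0660,-0.0660)
o2: d²=181 > ρ²=56 → inactive
o3: d²=17 ≤ ρ²=56; F_rep = 33·(1,-4)/17² = (0.1142,-0.4567)
F = F_att + ΣF_rep = (8.2982,-6.5227)
Δp = p'−p = (0.8298,-0.6523); α = Δx/Fx = (149886/180625) / (299772/36125) = 1/10
check: Δy/Fy = (-942537/1445000) / (-942537/144500) = 1/10 ✓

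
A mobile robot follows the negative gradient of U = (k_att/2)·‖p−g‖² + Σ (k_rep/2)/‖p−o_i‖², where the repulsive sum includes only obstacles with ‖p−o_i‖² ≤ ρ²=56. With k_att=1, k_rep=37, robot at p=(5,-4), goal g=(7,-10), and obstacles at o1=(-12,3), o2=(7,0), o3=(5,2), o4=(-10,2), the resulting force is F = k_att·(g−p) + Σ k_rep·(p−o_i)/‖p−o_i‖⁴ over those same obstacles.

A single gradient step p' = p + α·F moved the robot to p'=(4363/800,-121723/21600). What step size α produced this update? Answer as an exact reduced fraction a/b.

F_att = 1·(g−p) = 1·(2,-6) = (2.0000,-6.0000)
o1: d²=338 > ρ²=56 → inactive
o2: d²=20 ≤ ρ²=56; F_rep = 37·(-2,-4)/20² = (-0.1850,-0.3700)
o3: d²=36 ≤ ρ²=56; F_rep = 37·(0,-6)/36² = (0.0000,-0.1713)
o4: d²=261 > ρ²=56 → inactive
F = F_att + ΣF_rep = (1.8150,-6.5413)
Δp = p'−p = (0.4537,-1.6353); α = Δx/Fx = (363/800) / (363/200) = 1/4
check: Δy/Fy = (-35323/21600) / (-35323/5400) = 1/4 ✓

α = 1/4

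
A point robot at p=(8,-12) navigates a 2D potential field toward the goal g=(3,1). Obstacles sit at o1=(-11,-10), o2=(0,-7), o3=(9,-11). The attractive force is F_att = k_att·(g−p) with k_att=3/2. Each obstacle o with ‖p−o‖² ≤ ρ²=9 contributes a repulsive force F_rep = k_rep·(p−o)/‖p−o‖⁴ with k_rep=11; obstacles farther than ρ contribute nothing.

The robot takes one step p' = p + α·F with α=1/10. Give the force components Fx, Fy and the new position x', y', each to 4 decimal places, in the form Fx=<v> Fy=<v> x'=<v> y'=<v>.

Fx=-10.2500 Fy=16.7500 x'=6.9750 y'=-10.3250

F_att = 3/2·(g−p) = 3/2·(-5,13) = (-7.5000,19.5000)
o1: d²=365 > ρ²=9 → inactive
o2: d²=89 > ρ²=9 → inactive
o3: d²=2 ≤ ρ²=9; F_rep = 11·(-1,-1)/2² = (-2.7500,-2.7500)
F = F_att + ΣF_rep = (-10.2500,16.7500)
p' = p + 1/10·F = (6.9750,-10.3250)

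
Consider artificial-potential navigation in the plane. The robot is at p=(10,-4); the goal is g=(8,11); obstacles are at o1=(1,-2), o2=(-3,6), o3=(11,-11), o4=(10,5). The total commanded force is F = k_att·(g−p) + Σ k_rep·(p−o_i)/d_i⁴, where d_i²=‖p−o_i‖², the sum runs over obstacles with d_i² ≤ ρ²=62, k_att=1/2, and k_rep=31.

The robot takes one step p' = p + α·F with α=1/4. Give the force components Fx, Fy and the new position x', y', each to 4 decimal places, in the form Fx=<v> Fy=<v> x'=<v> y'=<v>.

Fx=-1.0124 Fy=7.5868 x'=9.7469 y'=-2.1033

F_att = 1/2·(g−p) = 1/2·(-2,15) = (-1.0000,7.5000)
o1: d²=85 > ρ²=62 → inactive
o2: d²=269 > ρ²=62 → inactive
o3: d²=50 ≤ ρ²=62; F_rep = 31·(-1,7)/50² = (-0.0124,0.0868)
o4: d²=81 > ρ²=62 → inactive
F = F_att + ΣF_rep = (-1.0124,7.5868)
p' = p + 1/4·F = (9.7469,-2.1033)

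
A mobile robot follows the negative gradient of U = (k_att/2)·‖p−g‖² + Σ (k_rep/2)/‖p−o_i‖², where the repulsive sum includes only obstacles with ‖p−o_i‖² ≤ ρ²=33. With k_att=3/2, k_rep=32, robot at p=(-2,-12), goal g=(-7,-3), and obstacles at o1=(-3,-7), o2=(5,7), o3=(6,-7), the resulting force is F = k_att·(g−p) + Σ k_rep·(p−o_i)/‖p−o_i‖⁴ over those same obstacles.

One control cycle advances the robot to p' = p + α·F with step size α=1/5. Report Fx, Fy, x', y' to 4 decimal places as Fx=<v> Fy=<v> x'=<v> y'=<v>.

Fx=-7.4527 Fy=13.2633 x'=-3.4905 y'=-9.3473

F_att = 3/2·(g−p) = 3/2·(-5,9) = (-7.5000,13.5000)
o1: d²=26 ≤ ρ²=33; F_rep = 32·(1,-5)/26² = (0.0473,-0.2367)
o2: d²=410 > ρ²=33 → inactive
o3: d²=89 > ρ²=33 → inactive
F = F_att + ΣF_rep = (-7.4527,13.2633)
p' = p + 1/5·F = (-3.4905,-9.3473)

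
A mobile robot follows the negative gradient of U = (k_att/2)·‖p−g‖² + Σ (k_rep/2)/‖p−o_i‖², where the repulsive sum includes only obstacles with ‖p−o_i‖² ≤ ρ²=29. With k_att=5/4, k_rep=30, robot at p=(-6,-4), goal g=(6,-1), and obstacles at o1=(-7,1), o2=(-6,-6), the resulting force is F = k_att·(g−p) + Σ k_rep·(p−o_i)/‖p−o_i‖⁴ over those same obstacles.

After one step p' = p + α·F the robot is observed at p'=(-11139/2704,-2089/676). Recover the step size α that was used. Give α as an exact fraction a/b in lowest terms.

F_att = 5/4·(g−p) = 5/4·(12,3) = (15.0000,3.7500)
o1: d²=26 ≤ ρ²=29; F_rep = 30·(1,-5)/26² = (0.0444,-0.2219)
o2: d²=4 ≤ ρ²=29; F_rep = 30·(0,2)/4² = (0.0000,3.7500)
F = F_att + ΣF_rep = (15.0444,7.2781)
Δp = p'−p = (1.8805,0.9098); α = Δx/Fx = (5085/2704) / (5085/338) = 1/8
check: Δy/Fy = (615/676) / (1230/169) = 1/8 ✓

α = 1/8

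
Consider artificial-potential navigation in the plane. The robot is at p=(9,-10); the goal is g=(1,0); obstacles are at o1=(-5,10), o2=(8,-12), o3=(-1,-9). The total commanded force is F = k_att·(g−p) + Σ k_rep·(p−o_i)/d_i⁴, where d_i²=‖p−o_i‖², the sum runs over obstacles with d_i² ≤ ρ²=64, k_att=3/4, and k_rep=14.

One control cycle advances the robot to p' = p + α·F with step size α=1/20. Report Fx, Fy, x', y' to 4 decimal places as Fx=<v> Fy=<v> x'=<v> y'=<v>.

Fx=-5.4400 Fy=8.6200 x'=8.7280 y'=-9.5690

F_att = 3/4·(g−p) = 3/4·(-8,10) = (-6.0000,7.5000)
o1: d²=596 > ρ²=64 → inactive
o2: d²=5 ≤ ρ²=64; F_rep = 14·(1,2)/5² = (0.5600,1.1200)
o3: d²=101 > ρ²=64 → inactive
F = F_att + ΣF_rep = (-5.4400,8.6200)
p' = p + 1/20·F = (8.7280,-9.5690)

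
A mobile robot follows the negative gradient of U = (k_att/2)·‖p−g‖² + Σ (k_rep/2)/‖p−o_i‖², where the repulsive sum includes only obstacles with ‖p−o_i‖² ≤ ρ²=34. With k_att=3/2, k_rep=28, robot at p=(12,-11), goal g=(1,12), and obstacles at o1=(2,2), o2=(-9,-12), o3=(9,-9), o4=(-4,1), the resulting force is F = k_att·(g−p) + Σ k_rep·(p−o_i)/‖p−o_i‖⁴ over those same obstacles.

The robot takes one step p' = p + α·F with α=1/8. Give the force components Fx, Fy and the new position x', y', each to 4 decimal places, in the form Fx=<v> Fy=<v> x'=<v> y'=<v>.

Fx=-16.0030 Fy=34.1686 x'=9.9996 y'=-6.7289

F_att = 3/2·(g−p) = 3/2·(-11,23) = (-16.5000,34.5000)
o1: d²=269 > ρ²=34 → inactive
o2: d²=442 > ρ²=34 → inactive
o3: d²=13 ≤ ρ²=34; F_rep = 28·(3,-2)/13² = (0.4970,-0.3314)
o4: d²=400 > ρ²=34 → inactive
F = F_att + ΣF_rep = (-16.0030,34.1686)
p' = p + 1/8·F = (9.9996,-6.7289)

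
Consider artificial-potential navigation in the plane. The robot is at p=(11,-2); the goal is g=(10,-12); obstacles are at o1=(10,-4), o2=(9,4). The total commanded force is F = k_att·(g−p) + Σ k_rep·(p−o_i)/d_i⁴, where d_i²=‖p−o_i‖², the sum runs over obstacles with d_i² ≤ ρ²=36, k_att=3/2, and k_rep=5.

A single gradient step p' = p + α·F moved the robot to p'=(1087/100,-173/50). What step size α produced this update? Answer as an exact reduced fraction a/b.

α = 1/10

F_att = 3/2·(g−p) = 3/2·(-1,-10) = (-1.5000,-15.0000)
o1: d²=5 ≤ ρ²=36; F_rep = 5·(1,2)/5² = (0.2000,0.4000)
o2: d²=40 > ρ²=36 → inactive
F = F_att + ΣF_rep = (-1.3000,-14.6000)
Δp = p'−p = (-0.1300,-1.4600); α = Δx/Fx = (-13/100) / (-13/10) = 1/10
check: Δy/Fy = (-73/50) / (-73/5) = 1/10 ✓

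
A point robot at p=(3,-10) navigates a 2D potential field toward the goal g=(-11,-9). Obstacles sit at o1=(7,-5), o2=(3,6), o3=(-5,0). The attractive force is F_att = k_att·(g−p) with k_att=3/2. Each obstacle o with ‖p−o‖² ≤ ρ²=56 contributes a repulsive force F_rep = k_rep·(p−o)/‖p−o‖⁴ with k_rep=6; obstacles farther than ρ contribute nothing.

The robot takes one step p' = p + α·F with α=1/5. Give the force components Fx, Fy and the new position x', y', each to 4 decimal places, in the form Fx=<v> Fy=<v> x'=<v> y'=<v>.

Fx=-21.0143 Fy=1.4822 x'=-1.2029 y'=-9.7036

F_att = 3/2·(g−p) = 3/2·(-14,1) = (-21.0000,1.5000)
o1: d²=41 ≤ ρ²=56; F_rep = 6·(-4,-5)/41² = (-0.0143,-0.0178)
o2: d²=256 > ρ²=56 → inactive
o3: d²=164 > ρ²=56 → inactive
F = F_att + ΣF_rep = (-21.0143,1.4822)
p' = p + 1/5·F = (-1.2029,-9.7036)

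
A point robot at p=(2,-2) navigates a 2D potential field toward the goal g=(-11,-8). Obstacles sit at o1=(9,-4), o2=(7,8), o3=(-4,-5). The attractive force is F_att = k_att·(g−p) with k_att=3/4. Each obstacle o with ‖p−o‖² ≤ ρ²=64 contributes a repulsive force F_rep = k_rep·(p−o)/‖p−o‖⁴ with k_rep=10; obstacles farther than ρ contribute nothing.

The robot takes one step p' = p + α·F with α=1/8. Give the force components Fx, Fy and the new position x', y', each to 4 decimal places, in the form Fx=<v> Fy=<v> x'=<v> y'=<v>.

F_att = 3/4·(g−p) = 3/4·(-13,-6) = (-9.7500,-4.5000)
o1: d²=53 ≤ ρ²=64; F_rep = 10·(-7,2)/53² = (-0.0249,0.0071)
o2: d²=125 > ρ²=64 → inactive
o3: d²=45 ≤ ρ²=64; F_rep = 10·(6,3)/45² = (0.0296,0.0148)
F = F_att + ΣF_rep = (-9.7453,-4.4781)
p' = p + 1/8·F = (0.7818,-2.5598)

Fx=-9.7453 Fy=-4.4781 x'=0.7818 y'=-2.5598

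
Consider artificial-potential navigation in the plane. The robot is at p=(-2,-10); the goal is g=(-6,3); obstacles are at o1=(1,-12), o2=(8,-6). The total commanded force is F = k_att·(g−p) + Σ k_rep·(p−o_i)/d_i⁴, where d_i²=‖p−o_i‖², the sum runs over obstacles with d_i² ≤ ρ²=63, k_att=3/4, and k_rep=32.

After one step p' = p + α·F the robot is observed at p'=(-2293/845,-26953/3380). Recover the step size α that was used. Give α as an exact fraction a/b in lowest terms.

F_att = 3/4·(g−p) = 3/4·(-4,13) = (-3.0000,9.7500)
o1: d²=13 ≤ ρ²=63; F_rep = 32·(-3,2)/13² = (-0.5680,0.3787)
o2: d²=116 > ρ²=63 → inactive
F = F_att + ΣF_rep = (-3.5680,10.1287)
Δp = p'−p = (-0.7136,2.0257); α = Δx/Fx = (-603/845) / (-603/169) = 1/5
check: Δy/Fy = (6847/3380) / (6847/676) = 1/5 ✓

α = 1/5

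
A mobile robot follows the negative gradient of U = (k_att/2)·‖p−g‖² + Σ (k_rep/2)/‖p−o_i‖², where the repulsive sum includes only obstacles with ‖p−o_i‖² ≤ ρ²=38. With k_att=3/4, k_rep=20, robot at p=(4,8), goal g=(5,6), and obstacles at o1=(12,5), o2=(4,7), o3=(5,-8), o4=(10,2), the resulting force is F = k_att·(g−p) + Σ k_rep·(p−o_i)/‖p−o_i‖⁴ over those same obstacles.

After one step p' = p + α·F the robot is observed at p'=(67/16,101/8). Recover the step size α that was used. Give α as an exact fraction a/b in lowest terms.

α = 1/4

F_att = 3/4·(g−p) = 3/4·(1,-2) = (0.7500,-1.5000)
o1: d²=73 > ρ²=38 → inactive
o2: d²=1 ≤ ρ²=38; F_rep = 20·(0,1)/1² = (0.0000,20.0000)
o3: d²=257 > ρ²=38 → inactive
o4: d²=72 > ρ²=38 → inactive
F = F_att + ΣF_rep = (0.7500,18.5000)
Δp = p'−p = (0.1875,4.6250); α = Δx/Fx = (3/16) / (3/4) = 1/4
check: Δy/Fy = (37/8) / (37/2) = 1/4 ✓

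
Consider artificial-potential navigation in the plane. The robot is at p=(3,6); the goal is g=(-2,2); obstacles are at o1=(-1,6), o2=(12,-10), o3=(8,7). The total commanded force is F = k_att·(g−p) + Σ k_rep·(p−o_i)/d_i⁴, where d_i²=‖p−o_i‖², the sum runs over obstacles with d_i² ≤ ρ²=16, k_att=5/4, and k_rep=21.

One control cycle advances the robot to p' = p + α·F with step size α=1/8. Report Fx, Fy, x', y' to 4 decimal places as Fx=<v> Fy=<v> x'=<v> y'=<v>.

Fx=-5.9219 Fy=-5.0000 x'=2.2598 y'=5.3750

F_att = 5/4·(g−p) = 5/4·(-5,-4) = (-6.2500,-5.0000)
o1: d²=16 ≤ ρ²=16; F_rep = 21·(4,0)/16² = (0.3281,0.0000)
o2: d²=337 > ρ²=16 → inactive
o3: d²=26 > ρ²=16 → inactive
F = F_att + ΣF_rep = (-5.9219,-5.0000)
p' = p + 1/8·F = (2.2598,5.3750)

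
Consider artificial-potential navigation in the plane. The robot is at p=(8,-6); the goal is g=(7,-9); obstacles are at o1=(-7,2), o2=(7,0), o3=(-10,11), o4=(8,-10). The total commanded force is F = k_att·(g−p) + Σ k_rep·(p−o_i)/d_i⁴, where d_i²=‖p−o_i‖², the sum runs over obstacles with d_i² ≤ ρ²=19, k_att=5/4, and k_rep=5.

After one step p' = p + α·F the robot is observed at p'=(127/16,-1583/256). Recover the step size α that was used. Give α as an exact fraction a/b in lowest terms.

F_att = 5/4·(g−p) = 5/4·(-1,-3) = (-1.2500,-3.7500)
o1: d²=289 > ρ²=19 → inactive
o2: d²=37 > ρ²=19 → inactive
o3: d²=613 > ρ²=19 → inactive
o4: d²=16 ≤ ρ²=19; F_rep = 5·(0,4)/16² = (0.0000,0.0781)
F = F_att + ΣF_rep = (-1.2500,-3.6719)
Δp = p'−p = (-0.0625,-0.1836); α = Δx/Fx = (-1/16) / (-5/4) = 1/20
check: Δy/Fy = (-47/256) / (-235/64) = 1/20 ✓

α = 1/20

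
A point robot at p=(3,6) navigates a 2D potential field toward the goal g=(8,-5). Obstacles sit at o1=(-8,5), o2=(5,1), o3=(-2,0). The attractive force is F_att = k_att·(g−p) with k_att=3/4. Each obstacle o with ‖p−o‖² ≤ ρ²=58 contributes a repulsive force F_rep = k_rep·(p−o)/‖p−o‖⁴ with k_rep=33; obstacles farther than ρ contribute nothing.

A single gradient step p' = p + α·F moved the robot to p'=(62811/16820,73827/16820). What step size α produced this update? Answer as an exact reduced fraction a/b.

F_att = 3/4·(g−p) = 3/4·(5,-11) = (3.7500,-8.2500)
o1: d²=122 > ρ²=58 → inactive
o2: d²=29 ≤ ρ²=58; F_rep = 33·(-2,5)/29² = (-0.0785,0.1962)
o3: d²=61 > ρ²=58 → inactive
F = F_att + ΣF_rep = (3.6715,-8.0538)
Δp = p'−p = (0.7343,-1.6108); α = Δx/Fx = (12351/16820) / (12351/3364) = 1/5
check: Δy/Fy = (-27093/16820) / (-27093/3364) = 1/5 ✓

α = 1/5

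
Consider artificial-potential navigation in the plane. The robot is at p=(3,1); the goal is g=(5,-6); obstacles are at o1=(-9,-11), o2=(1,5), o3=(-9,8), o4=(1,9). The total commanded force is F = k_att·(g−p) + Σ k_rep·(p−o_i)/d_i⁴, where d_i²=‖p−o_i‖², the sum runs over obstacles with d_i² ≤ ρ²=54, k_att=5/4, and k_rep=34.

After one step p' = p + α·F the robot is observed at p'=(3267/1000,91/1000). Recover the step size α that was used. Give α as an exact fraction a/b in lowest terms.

F_att = 5/4·(g−p) = 5/4·(2,-7) = (2.5000,-8.7500)
o1: d²=288 > ρ²=54 → inactive
o2: d²=20 ≤ ρ²=54; F_rep = 34·(2,-4)/20² = (0.1700,-0.3400)
o3: d²=193 > ρ²=54 → inactive
o4: d²=68 > ρ²=54 → inactive
F = F_att + ΣF_rep = (2.6700,-9.0900)
Δp = p'−p = (0.2670,-0.9090); α = Δx/Fx = (267/1000) / (267/100) = 1/10
check: Δy/Fy = (-909/1000) / (-909/100) = 1/10 ✓

α = 1/10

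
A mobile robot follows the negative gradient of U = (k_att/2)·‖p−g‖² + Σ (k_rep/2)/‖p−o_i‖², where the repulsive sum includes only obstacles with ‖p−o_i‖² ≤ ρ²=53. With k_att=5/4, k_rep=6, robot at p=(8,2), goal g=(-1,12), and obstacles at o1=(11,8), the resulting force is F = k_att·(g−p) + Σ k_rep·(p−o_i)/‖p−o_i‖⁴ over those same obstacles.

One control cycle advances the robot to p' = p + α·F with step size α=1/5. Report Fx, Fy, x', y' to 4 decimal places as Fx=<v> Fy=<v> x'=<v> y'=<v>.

Fx=-11.2589 Fy=12.4822 x'=5.7482 y'=4.4964

F_att = 5/4·(g−p) = 5/4·(-9,10) = (-11.2500,12.5000)
o1: d²=45 ≤ ρ²=53; F_rep = 6·(-3,-6)/45² = (-0.0089,-0.0178)
F = F_att + ΣF_rep = (-11.2589,12.4822)
p' = p + 1/5·F = (5.7482,4.4964)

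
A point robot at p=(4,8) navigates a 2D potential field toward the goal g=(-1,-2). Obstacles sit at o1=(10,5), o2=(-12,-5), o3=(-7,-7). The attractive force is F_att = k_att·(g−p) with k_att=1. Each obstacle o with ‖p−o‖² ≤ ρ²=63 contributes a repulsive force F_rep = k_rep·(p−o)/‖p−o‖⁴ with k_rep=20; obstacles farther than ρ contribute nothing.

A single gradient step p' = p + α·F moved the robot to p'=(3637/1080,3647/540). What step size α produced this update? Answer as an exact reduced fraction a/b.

F_att = 1·(g−p) = 1·(-5,-10) = (-5.0000,-10.0000)
o1: d²=45 ≤ ρ²=63; F_rep = 20·(-6,3)/45² = (-0.0593,0.0296)
o2: d²=425 > ρ²=63 → inactive
o3: d²=346 > ρ²=63 → inactive
F = F_att + ΣF_rep = (-5.0593,-9.9704)
Δp = p'−p = (-0.6324,-1.2463); α = Δx/Fx = (-683/1080) / (-683/135) = 1/8
check: Δy/Fy = (-673/540) / (-1346/135) = 1/8 ✓

α = 1/8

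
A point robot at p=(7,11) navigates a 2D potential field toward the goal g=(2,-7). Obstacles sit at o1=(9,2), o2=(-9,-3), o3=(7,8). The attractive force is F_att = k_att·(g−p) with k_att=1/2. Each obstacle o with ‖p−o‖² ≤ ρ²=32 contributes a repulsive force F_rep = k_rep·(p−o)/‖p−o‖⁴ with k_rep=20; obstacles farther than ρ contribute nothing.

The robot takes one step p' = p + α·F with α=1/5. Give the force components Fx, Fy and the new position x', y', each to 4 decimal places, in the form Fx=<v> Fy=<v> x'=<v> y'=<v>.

F_att = 1/2·(g−p) = 1/2·(-5,-18) = (-2.5000,-9.0000)
o1: d²=85 > ρ²=32 → inactive
o2: d²=452 > ρ²=32 → inactive
o3: d²=9 ≤ ρ²=32; F_rep = 20·(0,3)/9² = (0.0000,0.7407)
F = F_att + ΣF_rep = (-2.5000,-8.2593)
p' = p + 1/5·F = (6.5000,9.3481)

Fx=-2.5000 Fy=-8.2593 x'=6.5000 y'=9.3481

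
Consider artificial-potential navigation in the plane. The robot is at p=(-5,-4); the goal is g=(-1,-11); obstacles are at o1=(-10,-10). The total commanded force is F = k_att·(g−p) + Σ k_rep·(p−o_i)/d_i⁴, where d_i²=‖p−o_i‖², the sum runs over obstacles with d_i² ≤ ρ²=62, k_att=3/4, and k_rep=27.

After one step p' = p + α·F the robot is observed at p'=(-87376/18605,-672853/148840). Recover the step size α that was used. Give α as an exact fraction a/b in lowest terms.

F_att = 3/4·(g−p) = 3/4·(4,-7) = (3.0000,-5.2500)
o1: d²=61 ≤ ρ²=62; F_rep = 27·(5,6)/61² = (0.0363,0.0435)
F = F_att + ΣF_rep = (3.0363,-5.2065)
Δp = p'−p = (0.3036,-0.5206); α = Δx/Fx = (5649/18605) / (11298/3721) = 1/10
check: Δy/Fy = (-77493/148840) / (-77493/14884) = 1/10 ✓

α = 1/10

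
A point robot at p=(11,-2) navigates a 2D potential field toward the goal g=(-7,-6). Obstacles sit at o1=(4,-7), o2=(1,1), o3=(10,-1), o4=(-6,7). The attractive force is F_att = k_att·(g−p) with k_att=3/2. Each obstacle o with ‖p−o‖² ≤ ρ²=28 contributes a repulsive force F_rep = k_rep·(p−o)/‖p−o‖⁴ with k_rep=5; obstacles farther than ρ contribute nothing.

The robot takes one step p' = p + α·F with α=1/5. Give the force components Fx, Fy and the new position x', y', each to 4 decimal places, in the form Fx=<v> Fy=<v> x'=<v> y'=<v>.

Fx=-25.7500 Fy=-7.2500 x'=5.8500 y'=-3.4500

F_att = 3/2·(g−p) = 3/2·(-18,-4) = (-27.0000,-6.0000)
o1: d²=74 > ρ²=28 → inactive
o2: d²=109 > ρ²=28 → inactive
o3: d²=2 ≤ ρ²=28; F_rep = 5·(1,-1)/2² = (1.2500,-1.2500)
o4: d²=370 > ρ²=28 → inactive
F = F_att + ΣF_rep = (-25.7500,-7.2500)
p' = p + 1/5·F = (5.8500,-3.4500)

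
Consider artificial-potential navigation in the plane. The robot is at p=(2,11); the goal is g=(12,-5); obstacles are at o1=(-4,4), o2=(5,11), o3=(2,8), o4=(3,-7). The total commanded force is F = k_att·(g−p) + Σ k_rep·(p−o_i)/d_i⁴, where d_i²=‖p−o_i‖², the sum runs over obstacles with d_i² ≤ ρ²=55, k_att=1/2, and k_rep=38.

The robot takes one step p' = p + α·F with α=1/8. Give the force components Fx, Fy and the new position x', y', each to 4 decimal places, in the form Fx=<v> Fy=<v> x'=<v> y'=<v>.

F_att = 1/2·(g−p) = 1/2·(10,-16) = (5.0000,-8.0000)
o1: d²=85 > ρ²=55 → inactive
o2: d²=9 ≤ ρ²=55; F_rep = 38·(-3,0)/9² = (-1.4074,0.0000)
o3: d²=9 ≤ ρ²=55; F_rep = 38·(0,3)/9² = (0.0000,1.4074)
o4: d²=325 > ρ²=55 → inactive
F = F_att + ΣF_rep = (3.5926,-6.5926)
p' = p + 1/8·F = (2.4491,10.1759)

Fx=3.5926 Fy=-6.5926 x'=2.4491 y'=10.1759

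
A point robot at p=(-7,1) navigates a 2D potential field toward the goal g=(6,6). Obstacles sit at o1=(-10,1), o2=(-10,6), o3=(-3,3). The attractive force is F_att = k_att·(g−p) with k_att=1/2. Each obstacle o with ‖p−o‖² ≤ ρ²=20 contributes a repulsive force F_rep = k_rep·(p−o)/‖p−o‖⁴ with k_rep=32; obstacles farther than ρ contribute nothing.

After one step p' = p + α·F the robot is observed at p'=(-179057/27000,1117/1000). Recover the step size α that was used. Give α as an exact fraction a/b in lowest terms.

F_att = 1/2·(g−p) = 1/2·(13,5) = (6.5000,2.5000)
o1: d²=9 ≤ ρ²=20; F_rep = 32·(3,0)/9² = (1.1852,0.0000)
o2: d²=34 > ρ²=20 → inactive
o3: d²=20 ≤ ρ²=20; F_rep = 32·(-4,-2)/20² = (-0.3200,-0.1600)
F = F_att + ΣF_rep = (7.3652,2.3400)
Δp = p'−p = (0.3683,0.1170); α = Δx/Fx = (9943/27000) / (9943/1350) = 1/20
check: Δy/Fy = (117/1000) / (117/50) = 1/20 ✓

α = 1/20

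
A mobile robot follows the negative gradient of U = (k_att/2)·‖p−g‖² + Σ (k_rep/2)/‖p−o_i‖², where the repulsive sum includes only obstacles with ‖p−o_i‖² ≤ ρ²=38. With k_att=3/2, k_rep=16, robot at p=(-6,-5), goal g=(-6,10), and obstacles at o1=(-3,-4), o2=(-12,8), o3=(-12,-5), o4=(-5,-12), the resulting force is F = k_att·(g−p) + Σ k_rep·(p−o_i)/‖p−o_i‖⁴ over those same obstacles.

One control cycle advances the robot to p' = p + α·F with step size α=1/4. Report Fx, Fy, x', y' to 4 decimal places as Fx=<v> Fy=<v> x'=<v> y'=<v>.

Fx=-0.4059 Fy=22.3400 x'=-6.1015 y'=0.5850

F_att = 3/2·(g−p) = 3/2·(0,15) = (0.0000,22.5000)
o1: d²=10 ≤ ρ²=38; F_rep = 16·(-3,-1)/10² = (-0.4800,-0.1600)
o2: d²=205 > ρ²=38 → inactive
o3: d²=36 ≤ ρ²=38; F_rep = 16·(6,0)/36² = (0.0741,0.0000)
o4: d²=50 > ρ²=38 → inactive
F = F_att + ΣF_rep = (-0.4059,22.3400)
p' = p + 1/4·F = (-6.1015,0.5850)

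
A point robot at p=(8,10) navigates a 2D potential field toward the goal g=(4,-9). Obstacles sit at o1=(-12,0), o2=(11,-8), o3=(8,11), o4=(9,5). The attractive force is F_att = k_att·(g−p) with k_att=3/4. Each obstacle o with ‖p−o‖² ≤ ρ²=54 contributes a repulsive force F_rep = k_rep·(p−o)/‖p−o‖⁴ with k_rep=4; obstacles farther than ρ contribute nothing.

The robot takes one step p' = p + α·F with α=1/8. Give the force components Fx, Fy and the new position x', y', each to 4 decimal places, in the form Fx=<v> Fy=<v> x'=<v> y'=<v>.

F_att = 3/4·(g−p) = 3/4·(-4,-19) = (-3.0000,-14.2500)
o1: d²=500 > ρ²=54 → inactive
o2: d²=333 > ρ²=54 → inactive
o3: d²=1 ≤ ρ²=54; F_rep = 4·(0,-1)/1² = (0.0000,-4.0000)
o4: d²=26 ≤ ρ²=54; F_rep = 4·(-1,5)/26² = (-0.0059,0.0296)
F = F_att + ΣF_rep = (-3.0059,-18.2204)
p' = p + 1/8·F = (7.6243,7.7224)

Fx=-3.0059 Fy=-18.2204 x'=7.6243 y'=7.7224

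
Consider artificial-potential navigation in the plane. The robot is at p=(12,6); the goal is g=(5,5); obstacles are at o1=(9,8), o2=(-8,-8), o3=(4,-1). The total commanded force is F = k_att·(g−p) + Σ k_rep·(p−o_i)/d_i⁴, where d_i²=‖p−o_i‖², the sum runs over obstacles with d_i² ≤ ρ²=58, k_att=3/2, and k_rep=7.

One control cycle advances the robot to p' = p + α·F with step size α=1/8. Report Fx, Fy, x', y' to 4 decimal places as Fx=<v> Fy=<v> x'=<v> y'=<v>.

Fx=-10.3757 Fy=-1.5828 x'=10.7030 y'=5.8021

F_att = 3/2·(g−p) = 3/2·(-7,-1) = (-10.5000,-1.5000)
o1: d²=13 ≤ ρ²=58; F_rep = 7·(3,-2)/13² = (0.1243,-0.0828)
o2: d²=596 > ρ²=58 → inactive
o3: d²=113 > ρ²=58 → inactive
F = F_att + ΣF_rep = (-10.3757,-1.5828)
p' = p + 1/8·F = (10.7030,5.8021)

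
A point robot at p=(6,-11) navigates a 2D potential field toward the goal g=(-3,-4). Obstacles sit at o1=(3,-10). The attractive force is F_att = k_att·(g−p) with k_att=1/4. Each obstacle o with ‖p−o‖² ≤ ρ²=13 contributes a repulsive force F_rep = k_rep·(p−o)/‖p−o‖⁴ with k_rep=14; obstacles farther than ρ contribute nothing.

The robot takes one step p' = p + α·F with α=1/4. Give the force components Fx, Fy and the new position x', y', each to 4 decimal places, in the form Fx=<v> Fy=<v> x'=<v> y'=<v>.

F_att = 1/4·(g−p) = 1/4·(-9,7) = (-2.2500,1.7500)
o1: d²=10 ≤ ρ²=13; F_rep = 14·(3,-1)/10² = (0.4200,-0.1400)
F = F_att + ΣF_rep = (-1.8300,1.6100)
p' = p + 1/4·F = (5.5425,-10.5975)

Fx=-1.8300 Fy=1.6100 x'=5.5425 y'=-10.5975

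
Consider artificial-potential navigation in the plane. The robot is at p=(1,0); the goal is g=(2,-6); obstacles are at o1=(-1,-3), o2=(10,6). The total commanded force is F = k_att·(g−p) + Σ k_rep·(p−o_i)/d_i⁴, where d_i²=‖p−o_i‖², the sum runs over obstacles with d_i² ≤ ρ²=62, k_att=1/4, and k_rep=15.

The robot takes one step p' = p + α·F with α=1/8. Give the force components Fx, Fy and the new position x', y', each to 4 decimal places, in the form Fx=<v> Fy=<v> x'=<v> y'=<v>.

F_att = 1/4·(g−p) = 1/4·(1,-6) = (0.2500,-1.5000)
o1: d²=13 ≤ ρ²=62; F_rep = 15·(2,3)/13² = (0.1775,0.2663)
o2: d²=117 > ρ²=62 → inactive
F = F_att + ΣF_rep = (0.4275,-1.2337)
p' = p + 1/8·F = (1.0534,-0.1542)

Fx=0.4275 Fy=-1.2337 x'=1.0534 y'=-0.1542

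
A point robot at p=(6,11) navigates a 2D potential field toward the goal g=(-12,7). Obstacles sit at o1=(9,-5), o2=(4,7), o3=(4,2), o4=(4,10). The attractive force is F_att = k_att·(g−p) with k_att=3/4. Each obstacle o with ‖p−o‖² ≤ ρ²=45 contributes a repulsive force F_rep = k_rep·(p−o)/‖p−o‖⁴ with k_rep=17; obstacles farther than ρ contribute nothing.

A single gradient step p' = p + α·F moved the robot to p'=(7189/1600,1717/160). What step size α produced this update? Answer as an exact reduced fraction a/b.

F_att = 3/4·(g−p) = 3/4·(-18,-4) = (-13.5000,-3.0000)
o1: d²=265 > ρ²=45 → inactive
o2: d²=20 ≤ ρ²=45; F_rep = 17·(2,4)/20² = (0.0850,0.1700)
o3: d²=85 > ρ²=45 → inactive
o4: d²=5 ≤ ρ²=45; F_rep = 17·(2,1)/5² = (1.3600,0.6800)
F = F_att + ΣF_rep = (-12.0550,-2.1500)
Δp = p'−p = (-1.5069,-0.2687); α = Δx/Fx = (-2411/1600) / (-2411/200) = 1/8
check: Δy/Fy = (-43/160) / (-43/20) = 1/8 ✓

α = 1/8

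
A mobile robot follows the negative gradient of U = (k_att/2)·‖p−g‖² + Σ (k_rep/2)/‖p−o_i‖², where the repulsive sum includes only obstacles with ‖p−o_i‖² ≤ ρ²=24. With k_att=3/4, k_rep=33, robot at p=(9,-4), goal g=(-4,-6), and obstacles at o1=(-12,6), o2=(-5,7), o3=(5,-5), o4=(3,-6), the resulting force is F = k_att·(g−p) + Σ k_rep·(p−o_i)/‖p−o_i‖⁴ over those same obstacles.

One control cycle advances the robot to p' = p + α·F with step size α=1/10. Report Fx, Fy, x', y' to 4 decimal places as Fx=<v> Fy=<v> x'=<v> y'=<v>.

Fx=-9.2933 Fy=-1.3858 x'=8.0707 y'=-4.1386

F_att = 3/4·(g−p) = 3/4·(-13,-2) = (-9.7500,-1.5000)
o1: d²=541 > ρ²=24 → inactive
o2: d²=317 > ρ²=24 → inactive
o3: d²=17 ≤ ρ²=24; F_rep = 33·(4,1)/17² = (0.4567,0.1142)
o4: d²=40 > ρ²=24 → inactive
F = F_att + ΣF_rep = (-9.2933,-1.3858)
p' = p + 1/10·F = (8.0707,-4.1386)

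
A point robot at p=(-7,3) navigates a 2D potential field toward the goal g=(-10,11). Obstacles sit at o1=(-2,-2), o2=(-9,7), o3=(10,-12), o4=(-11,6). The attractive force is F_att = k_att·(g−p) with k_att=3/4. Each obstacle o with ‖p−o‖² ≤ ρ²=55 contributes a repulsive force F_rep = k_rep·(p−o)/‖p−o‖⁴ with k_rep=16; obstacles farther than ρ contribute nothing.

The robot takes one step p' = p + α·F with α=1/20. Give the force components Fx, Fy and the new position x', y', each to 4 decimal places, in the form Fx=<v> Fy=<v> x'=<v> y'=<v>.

F_att = 3/4·(g−p) = 3/4·(-3,8) = (-2.2500,6.0000)
o1: d²=50 ≤ ρ²=55; F_rep = 16·(-5,5)/50² = (-0.0320,0.0320)
o2: d²=20 ≤ ρ²=55; F_rep = 16·(2,-4)/20² = (0.0800,-0.1600)
o3: d²=514 > ρ²=55 → inactive
o4: d²=25 ≤ ρ²=55; F_rep = 16·(4,-3)/25² = (0.1024,-0.0768)
F = F_att + ΣF_rep = (-2.0996,5.7952)
p' = p + 1/20·F = (-7.1050,3.2898)

Fx=-2.0996 Fy=5.7952 x'=-7.1050 y'=3.2898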